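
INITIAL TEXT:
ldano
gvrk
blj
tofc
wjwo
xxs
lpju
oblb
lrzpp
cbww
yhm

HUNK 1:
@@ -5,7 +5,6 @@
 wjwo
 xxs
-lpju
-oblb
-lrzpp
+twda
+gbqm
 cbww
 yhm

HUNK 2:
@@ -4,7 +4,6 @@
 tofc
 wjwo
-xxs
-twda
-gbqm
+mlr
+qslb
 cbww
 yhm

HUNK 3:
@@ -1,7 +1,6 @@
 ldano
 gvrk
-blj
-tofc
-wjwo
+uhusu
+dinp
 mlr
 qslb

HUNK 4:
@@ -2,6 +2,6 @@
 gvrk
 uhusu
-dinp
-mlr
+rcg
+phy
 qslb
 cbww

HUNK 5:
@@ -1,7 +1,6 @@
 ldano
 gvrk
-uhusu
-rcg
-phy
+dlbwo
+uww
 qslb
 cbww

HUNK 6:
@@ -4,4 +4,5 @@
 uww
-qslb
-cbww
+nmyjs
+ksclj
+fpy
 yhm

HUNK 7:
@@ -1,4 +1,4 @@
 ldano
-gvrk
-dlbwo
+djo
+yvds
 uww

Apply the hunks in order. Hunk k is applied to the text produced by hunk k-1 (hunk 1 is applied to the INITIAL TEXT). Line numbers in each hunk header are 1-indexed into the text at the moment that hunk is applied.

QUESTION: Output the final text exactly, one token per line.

Hunk 1: at line 5 remove [lpju,oblb,lrzpp] add [twda,gbqm] -> 10 lines: ldano gvrk blj tofc wjwo xxs twda gbqm cbww yhm
Hunk 2: at line 4 remove [xxs,twda,gbqm] add [mlr,qslb] -> 9 lines: ldano gvrk blj tofc wjwo mlr qslb cbww yhm
Hunk 3: at line 1 remove [blj,tofc,wjwo] add [uhusu,dinp] -> 8 lines: ldano gvrk uhusu dinp mlr qslb cbww yhm
Hunk 4: at line 2 remove [dinp,mlr] add [rcg,phy] -> 8 lines: ldano gvrk uhusu rcg phy qslb cbww yhm
Hunk 5: at line 1 remove [uhusu,rcg,phy] add [dlbwo,uww] -> 7 lines: ldano gvrk dlbwo uww qslb cbww yhm
Hunk 6: at line 4 remove [qslb,cbww] add [nmyjs,ksclj,fpy] -> 8 lines: ldano gvrk dlbwo uww nmyjs ksclj fpy yhm
Hunk 7: at line 1 remove [gvrk,dlbwo] add [djo,yvds] -> 8 lines: ldano djo yvds uww nmyjs ksclj fpy yhm

Answer: ldano
djo
yvds
uww
nmyjs
ksclj
fpy
yhm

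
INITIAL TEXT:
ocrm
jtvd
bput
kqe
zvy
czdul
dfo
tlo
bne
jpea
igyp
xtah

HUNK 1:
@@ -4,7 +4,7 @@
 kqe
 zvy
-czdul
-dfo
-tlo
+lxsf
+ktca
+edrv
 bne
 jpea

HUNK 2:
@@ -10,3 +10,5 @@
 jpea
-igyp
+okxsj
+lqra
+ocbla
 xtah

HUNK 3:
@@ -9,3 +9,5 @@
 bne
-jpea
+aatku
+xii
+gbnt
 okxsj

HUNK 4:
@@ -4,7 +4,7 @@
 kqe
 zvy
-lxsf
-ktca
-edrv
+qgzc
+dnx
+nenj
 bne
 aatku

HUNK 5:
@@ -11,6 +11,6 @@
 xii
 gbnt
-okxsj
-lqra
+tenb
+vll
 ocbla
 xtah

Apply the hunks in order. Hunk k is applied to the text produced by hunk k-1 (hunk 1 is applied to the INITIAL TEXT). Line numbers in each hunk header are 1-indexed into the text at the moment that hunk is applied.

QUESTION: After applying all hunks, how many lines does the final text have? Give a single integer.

Answer: 16

Derivation:
Hunk 1: at line 4 remove [czdul,dfo,tlo] add [lxsf,ktca,edrv] -> 12 lines: ocrm jtvd bput kqe zvy lxsf ktca edrv bne jpea igyp xtah
Hunk 2: at line 10 remove [igyp] add [okxsj,lqra,ocbla] -> 14 lines: ocrm jtvd bput kqe zvy lxsf ktca edrv bne jpea okxsj lqra ocbla xtah
Hunk 3: at line 9 remove [jpea] add [aatku,xii,gbnt] -> 16 lines: ocrm jtvd bput kqe zvy lxsf ktca edrv bne aatku xii gbnt okxsj lqra ocbla xtah
Hunk 4: at line 4 remove [lxsf,ktca,edrv] add [qgzc,dnx,nenj] -> 16 lines: ocrm jtvd bput kqe zvy qgzc dnx nenj bne aatku xii gbnt okxsj lqra ocbla xtah
Hunk 5: at line 11 remove [okxsj,lqra] add [tenb,vll] -> 16 lines: ocrm jtvd bput kqe zvy qgzc dnx nenj bne aatku xii gbnt tenb vll ocbla xtah
Final line count: 16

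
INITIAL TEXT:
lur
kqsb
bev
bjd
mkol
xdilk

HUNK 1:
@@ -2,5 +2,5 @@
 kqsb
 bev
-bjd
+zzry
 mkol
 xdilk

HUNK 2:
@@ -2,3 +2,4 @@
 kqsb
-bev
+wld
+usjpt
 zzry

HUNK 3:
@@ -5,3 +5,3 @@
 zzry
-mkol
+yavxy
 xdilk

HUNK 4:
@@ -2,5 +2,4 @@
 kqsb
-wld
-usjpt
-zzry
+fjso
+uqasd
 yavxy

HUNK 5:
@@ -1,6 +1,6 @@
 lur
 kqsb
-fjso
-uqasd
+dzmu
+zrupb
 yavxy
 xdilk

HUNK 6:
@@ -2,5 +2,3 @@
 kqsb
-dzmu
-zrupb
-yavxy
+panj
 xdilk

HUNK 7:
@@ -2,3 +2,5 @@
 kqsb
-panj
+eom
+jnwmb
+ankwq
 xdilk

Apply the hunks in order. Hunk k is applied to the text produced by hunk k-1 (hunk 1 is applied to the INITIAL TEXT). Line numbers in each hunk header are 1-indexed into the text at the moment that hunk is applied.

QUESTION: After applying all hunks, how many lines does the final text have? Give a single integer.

Hunk 1: at line 2 remove [bjd] add [zzry] -> 6 lines: lur kqsb bev zzry mkol xdilk
Hunk 2: at line 2 remove [bev] add [wld,usjpt] -> 7 lines: lur kqsb wld usjpt zzry mkol xdilk
Hunk 3: at line 5 remove [mkol] add [yavxy] -> 7 lines: lur kqsb wld usjpt zzry yavxy xdilk
Hunk 4: at line 2 remove [wld,usjpt,zzry] add [fjso,uqasd] -> 6 lines: lur kqsb fjso uqasd yavxy xdilk
Hunk 5: at line 1 remove [fjso,uqasd] add [dzmu,zrupb] -> 6 lines: lur kqsb dzmu zrupb yavxy xdilk
Hunk 6: at line 2 remove [dzmu,zrupb,yavxy] add [panj] -> 4 lines: lur kqsb panj xdilk
Hunk 7: at line 2 remove [panj] add [eom,jnwmb,ankwq] -> 6 lines: lur kqsb eom jnwmb ankwq xdilk
Final line count: 6

Answer: 6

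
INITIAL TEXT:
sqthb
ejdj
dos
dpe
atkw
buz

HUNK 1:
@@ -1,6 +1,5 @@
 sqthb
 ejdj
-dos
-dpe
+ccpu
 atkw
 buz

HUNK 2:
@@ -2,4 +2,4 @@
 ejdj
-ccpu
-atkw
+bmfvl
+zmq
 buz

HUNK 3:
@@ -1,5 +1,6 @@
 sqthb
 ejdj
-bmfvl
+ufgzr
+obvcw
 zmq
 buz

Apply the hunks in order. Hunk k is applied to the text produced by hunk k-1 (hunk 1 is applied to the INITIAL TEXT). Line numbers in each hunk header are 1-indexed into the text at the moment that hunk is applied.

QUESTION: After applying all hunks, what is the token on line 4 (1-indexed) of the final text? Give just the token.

Answer: obvcw

Derivation:
Hunk 1: at line 1 remove [dos,dpe] add [ccpu] -> 5 lines: sqthb ejdj ccpu atkw buz
Hunk 2: at line 2 remove [ccpu,atkw] add [bmfvl,zmq] -> 5 lines: sqthb ejdj bmfvl zmq buz
Hunk 3: at line 1 remove [bmfvl] add [ufgzr,obvcw] -> 6 lines: sqthb ejdj ufgzr obvcw zmq buz
Final line 4: obvcw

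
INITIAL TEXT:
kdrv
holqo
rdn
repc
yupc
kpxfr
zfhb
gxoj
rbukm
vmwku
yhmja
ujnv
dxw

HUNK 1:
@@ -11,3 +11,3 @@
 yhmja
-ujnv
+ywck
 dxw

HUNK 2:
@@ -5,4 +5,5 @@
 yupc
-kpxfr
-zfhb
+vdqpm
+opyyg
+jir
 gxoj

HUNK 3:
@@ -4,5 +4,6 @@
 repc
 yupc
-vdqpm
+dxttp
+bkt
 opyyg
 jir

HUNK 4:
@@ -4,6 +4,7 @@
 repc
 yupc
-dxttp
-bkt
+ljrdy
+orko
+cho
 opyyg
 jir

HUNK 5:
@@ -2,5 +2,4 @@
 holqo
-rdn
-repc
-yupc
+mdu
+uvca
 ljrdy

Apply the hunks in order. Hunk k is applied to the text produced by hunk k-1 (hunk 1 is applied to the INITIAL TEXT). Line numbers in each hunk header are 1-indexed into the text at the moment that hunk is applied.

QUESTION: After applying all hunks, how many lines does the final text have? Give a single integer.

Hunk 1: at line 11 remove [ujnv] add [ywck] -> 13 lines: kdrv holqo rdn repc yupc kpxfr zfhb gxoj rbukm vmwku yhmja ywck dxw
Hunk 2: at line 5 remove [kpxfr,zfhb] add [vdqpm,opyyg,jir] -> 14 lines: kdrv holqo rdn repc yupc vdqpm opyyg jir gxoj rbukm vmwku yhmja ywck dxw
Hunk 3: at line 4 remove [vdqpm] add [dxttp,bkt] -> 15 lines: kdrv holqo rdn repc yupc dxttp bkt opyyg jir gxoj rbukm vmwku yhmja ywck dxw
Hunk 4: at line 4 remove [dxttp,bkt] add [ljrdy,orko,cho] -> 16 lines: kdrv holqo rdn repc yupc ljrdy orko cho opyyg jir gxoj rbukm vmwku yhmja ywck dxw
Hunk 5: at line 2 remove [rdn,repc,yupc] add [mdu,uvca] -> 15 lines: kdrv holqo mdu uvca ljrdy orko cho opyyg jir gxoj rbukm vmwku yhmja ywck dxw
Final line count: 15

Answer: 15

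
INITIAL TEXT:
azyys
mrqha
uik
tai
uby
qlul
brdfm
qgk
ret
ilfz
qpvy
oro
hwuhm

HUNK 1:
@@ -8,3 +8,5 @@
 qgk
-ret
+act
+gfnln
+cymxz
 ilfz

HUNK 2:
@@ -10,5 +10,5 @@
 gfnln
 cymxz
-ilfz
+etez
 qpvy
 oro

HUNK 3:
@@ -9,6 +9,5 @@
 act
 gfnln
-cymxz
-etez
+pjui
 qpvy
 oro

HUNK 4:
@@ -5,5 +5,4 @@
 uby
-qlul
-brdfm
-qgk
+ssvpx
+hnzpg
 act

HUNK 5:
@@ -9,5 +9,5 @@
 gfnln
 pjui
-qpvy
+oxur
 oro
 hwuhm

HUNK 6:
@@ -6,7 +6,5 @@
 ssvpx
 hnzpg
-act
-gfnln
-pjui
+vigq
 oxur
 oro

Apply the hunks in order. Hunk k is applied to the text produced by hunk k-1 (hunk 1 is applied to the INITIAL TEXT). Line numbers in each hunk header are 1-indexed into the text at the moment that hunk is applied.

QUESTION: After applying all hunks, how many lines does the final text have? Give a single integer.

Hunk 1: at line 8 remove [ret] add [act,gfnln,cymxz] -> 15 lines: azyys mrqha uik tai uby qlul brdfm qgk act gfnln cymxz ilfz qpvy oro hwuhm
Hunk 2: at line 10 remove [ilfz] add [etez] -> 15 lines: azyys mrqha uik tai uby qlul brdfm qgk act gfnln cymxz etez qpvy oro hwuhm
Hunk 3: at line 9 remove [cymxz,etez] add [pjui] -> 14 lines: azyys mrqha uik tai uby qlul brdfm qgk act gfnln pjui qpvy oro hwuhm
Hunk 4: at line 5 remove [qlul,brdfm,qgk] add [ssvpx,hnzpg] -> 13 lines: azyys mrqha uik tai uby ssvpx hnzpg act gfnln pjui qpvy oro hwuhm
Hunk 5: at line 9 remove [qpvy] add [oxur] -> 13 lines: azyys mrqha uik tai uby ssvpx hnzpg act gfnln pjui oxur oro hwuhm
Hunk 6: at line 6 remove [act,gfnln,pjui] add [vigq] -> 11 lines: azyys mrqha uik tai uby ssvpx hnzpg vigq oxur oro hwuhm
Final line count: 11

Answer: 11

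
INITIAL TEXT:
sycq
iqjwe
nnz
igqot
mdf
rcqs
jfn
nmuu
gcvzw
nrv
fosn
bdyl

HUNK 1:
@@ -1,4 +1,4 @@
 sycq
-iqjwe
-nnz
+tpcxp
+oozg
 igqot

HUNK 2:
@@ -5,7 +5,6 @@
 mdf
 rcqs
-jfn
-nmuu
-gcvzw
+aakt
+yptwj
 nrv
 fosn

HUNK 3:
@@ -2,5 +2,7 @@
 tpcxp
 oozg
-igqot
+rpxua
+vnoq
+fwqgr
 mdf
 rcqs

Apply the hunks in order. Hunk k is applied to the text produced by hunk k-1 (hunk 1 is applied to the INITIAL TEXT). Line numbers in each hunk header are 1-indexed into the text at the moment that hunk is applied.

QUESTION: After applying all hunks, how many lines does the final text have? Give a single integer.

Hunk 1: at line 1 remove [iqjwe,nnz] add [tpcxp,oozg] -> 12 lines: sycq tpcxp oozg igqot mdf rcqs jfn nmuu gcvzw nrv fosn bdyl
Hunk 2: at line 5 remove [jfn,nmuu,gcvzw] add [aakt,yptwj] -> 11 lines: sycq tpcxp oozg igqot mdf rcqs aakt yptwj nrv fosn bdyl
Hunk 3: at line 2 remove [igqot] add [rpxua,vnoq,fwqgr] -> 13 lines: sycq tpcxp oozg rpxua vnoq fwqgr mdf rcqs aakt yptwj nrv fosn bdyl
Final line count: 13

Answer: 13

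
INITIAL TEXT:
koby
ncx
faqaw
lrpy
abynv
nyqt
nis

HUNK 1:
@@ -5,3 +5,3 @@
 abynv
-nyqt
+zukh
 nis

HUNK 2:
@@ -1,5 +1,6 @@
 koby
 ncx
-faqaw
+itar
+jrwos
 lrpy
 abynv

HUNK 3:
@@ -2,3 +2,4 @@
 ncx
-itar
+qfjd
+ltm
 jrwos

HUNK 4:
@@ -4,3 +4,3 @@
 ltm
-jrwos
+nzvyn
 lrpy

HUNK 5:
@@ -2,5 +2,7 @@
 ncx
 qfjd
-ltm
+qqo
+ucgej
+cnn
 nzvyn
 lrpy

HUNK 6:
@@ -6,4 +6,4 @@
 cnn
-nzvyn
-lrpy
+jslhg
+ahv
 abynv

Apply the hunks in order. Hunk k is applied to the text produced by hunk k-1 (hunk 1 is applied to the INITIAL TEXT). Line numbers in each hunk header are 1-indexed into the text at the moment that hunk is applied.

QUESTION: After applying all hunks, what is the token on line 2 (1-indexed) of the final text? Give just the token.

Hunk 1: at line 5 remove [nyqt] add [zukh] -> 7 lines: koby ncx faqaw lrpy abynv zukh nis
Hunk 2: at line 1 remove [faqaw] add [itar,jrwos] -> 8 lines: koby ncx itar jrwos lrpy abynv zukh nis
Hunk 3: at line 2 remove [itar] add [qfjd,ltm] -> 9 lines: koby ncx qfjd ltm jrwos lrpy abynv zukh nis
Hunk 4: at line 4 remove [jrwos] add [nzvyn] -> 9 lines: koby ncx qfjd ltm nzvyn lrpy abynv zukh nis
Hunk 5: at line 2 remove [ltm] add [qqo,ucgej,cnn] -> 11 lines: koby ncx qfjd qqo ucgej cnn nzvyn lrpy abynv zukh nis
Hunk 6: at line 6 remove [nzvyn,lrpy] add [jslhg,ahv] -> 11 lines: koby ncx qfjd qqo ucgej cnn jslhg ahv abynv zukh nis
Final line 2: ncx

Answer: ncx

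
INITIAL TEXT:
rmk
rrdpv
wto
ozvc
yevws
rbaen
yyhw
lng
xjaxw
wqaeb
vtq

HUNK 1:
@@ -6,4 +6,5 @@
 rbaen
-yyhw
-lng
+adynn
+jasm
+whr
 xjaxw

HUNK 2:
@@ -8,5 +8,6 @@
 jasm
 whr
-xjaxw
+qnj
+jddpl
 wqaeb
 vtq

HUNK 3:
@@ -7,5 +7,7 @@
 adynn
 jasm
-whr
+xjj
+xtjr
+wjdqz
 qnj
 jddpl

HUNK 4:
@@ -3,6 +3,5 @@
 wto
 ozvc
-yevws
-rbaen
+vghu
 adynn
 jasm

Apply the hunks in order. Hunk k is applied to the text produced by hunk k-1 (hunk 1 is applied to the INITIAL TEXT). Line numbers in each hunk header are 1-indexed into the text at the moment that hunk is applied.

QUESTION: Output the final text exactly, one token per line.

Hunk 1: at line 6 remove [yyhw,lng] add [adynn,jasm,whr] -> 12 lines: rmk rrdpv wto ozvc yevws rbaen adynn jasm whr xjaxw wqaeb vtq
Hunk 2: at line 8 remove [xjaxw] add [qnj,jddpl] -> 13 lines: rmk rrdpv wto ozvc yevws rbaen adynn jasm whr qnj jddpl wqaeb vtq
Hunk 3: at line 7 remove [whr] add [xjj,xtjr,wjdqz] -> 15 lines: rmk rrdpv wto ozvc yevws rbaen adynn jasm xjj xtjr wjdqz qnj jddpl wqaeb vtq
Hunk 4: at line 3 remove [yevws,rbaen] add [vghu] -> 14 lines: rmk rrdpv wto ozvc vghu adynn jasm xjj xtjr wjdqz qnj jddpl wqaeb vtq

Answer: rmk
rrdpv
wto
ozvc
vghu
adynn
jasm
xjj
xtjr
wjdqz
qnj
jddpl
wqaeb
vtq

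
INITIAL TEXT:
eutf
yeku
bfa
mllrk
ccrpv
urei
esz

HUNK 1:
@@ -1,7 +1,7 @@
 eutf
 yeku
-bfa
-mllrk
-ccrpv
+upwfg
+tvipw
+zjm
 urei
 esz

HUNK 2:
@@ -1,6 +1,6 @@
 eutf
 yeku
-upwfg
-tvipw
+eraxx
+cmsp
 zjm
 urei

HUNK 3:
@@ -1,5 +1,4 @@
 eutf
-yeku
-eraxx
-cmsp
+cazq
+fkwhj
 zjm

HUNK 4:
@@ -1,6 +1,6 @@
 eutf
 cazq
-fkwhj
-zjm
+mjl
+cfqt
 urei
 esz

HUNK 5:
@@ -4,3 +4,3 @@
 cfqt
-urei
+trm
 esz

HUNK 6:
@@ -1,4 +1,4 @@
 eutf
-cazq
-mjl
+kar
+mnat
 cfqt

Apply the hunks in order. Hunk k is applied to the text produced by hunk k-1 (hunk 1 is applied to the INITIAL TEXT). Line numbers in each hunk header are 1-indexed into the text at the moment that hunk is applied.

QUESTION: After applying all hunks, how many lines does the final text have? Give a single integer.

Hunk 1: at line 1 remove [bfa,mllrk,ccrpv] add [upwfg,tvipw,zjm] -> 7 lines: eutf yeku upwfg tvipw zjm urei esz
Hunk 2: at line 1 remove [upwfg,tvipw] add [eraxx,cmsp] -> 7 lines: eutf yeku eraxx cmsp zjm urei esz
Hunk 3: at line 1 remove [yeku,eraxx,cmsp] add [cazq,fkwhj] -> 6 lines: eutf cazq fkwhj zjm urei esz
Hunk 4: at line 1 remove [fkwhj,zjm] add [mjl,cfqt] -> 6 lines: eutf cazq mjl cfqt urei esz
Hunk 5: at line 4 remove [urei] add [trm] -> 6 lines: eutf cazq mjl cfqt trm esz
Hunk 6: at line 1 remove [cazq,mjl] add [kar,mnat] -> 6 lines: eutf kar mnat cfqt trm esz
Final line count: 6

Answer: 6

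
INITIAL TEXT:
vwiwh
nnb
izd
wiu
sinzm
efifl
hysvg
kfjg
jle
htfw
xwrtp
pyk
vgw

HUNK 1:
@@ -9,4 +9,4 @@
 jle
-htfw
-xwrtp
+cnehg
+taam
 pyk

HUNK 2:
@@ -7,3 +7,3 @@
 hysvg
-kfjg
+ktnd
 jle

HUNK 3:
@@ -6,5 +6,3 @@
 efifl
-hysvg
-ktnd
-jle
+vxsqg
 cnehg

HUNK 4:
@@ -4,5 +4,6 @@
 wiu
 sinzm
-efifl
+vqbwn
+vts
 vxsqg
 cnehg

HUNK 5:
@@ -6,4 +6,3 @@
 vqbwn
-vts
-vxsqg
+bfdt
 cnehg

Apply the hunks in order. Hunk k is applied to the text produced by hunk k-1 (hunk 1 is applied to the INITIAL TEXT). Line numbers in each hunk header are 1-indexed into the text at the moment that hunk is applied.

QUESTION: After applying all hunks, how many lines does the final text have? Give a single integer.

Hunk 1: at line 9 remove [htfw,xwrtp] add [cnehg,taam] -> 13 lines: vwiwh nnb izd wiu sinzm efifl hysvg kfjg jle cnehg taam pyk vgw
Hunk 2: at line 7 remove [kfjg] add [ktnd] -> 13 lines: vwiwh nnb izd wiu sinzm efifl hysvg ktnd jle cnehg taam pyk vgw
Hunk 3: at line 6 remove [hysvg,ktnd,jle] add [vxsqg] -> 11 lines: vwiwh nnb izd wiu sinzm efifl vxsqg cnehg taam pyk vgw
Hunk 4: at line 4 remove [efifl] add [vqbwn,vts] -> 12 lines: vwiwh nnb izd wiu sinzm vqbwn vts vxsqg cnehg taam pyk vgw
Hunk 5: at line 6 remove [vts,vxsqg] add [bfdt] -> 11 lines: vwiwh nnb izd wiu sinzm vqbwn bfdt cnehg taam pyk vgw
Final line count: 11

Answer: 11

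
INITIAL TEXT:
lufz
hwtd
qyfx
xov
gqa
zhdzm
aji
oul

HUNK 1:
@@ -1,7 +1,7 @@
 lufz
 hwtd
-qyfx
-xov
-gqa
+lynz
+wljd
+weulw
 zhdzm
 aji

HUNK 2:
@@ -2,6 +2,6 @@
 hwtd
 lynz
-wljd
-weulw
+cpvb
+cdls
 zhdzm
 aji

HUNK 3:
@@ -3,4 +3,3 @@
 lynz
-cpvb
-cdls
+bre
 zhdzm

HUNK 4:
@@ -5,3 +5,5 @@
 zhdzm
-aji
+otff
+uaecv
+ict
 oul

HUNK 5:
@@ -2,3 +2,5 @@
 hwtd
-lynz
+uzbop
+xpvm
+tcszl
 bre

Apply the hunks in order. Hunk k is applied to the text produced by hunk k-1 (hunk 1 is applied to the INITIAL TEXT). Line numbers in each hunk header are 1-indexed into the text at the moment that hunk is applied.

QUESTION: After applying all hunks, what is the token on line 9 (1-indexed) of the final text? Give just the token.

Answer: uaecv

Derivation:
Hunk 1: at line 1 remove [qyfx,xov,gqa] add [lynz,wljd,weulw] -> 8 lines: lufz hwtd lynz wljd weulw zhdzm aji oul
Hunk 2: at line 2 remove [wljd,weulw] add [cpvb,cdls] -> 8 lines: lufz hwtd lynz cpvb cdls zhdzm aji oul
Hunk 3: at line 3 remove [cpvb,cdls] add [bre] -> 7 lines: lufz hwtd lynz bre zhdzm aji oul
Hunk 4: at line 5 remove [aji] add [otff,uaecv,ict] -> 9 lines: lufz hwtd lynz bre zhdzm otff uaecv ict oul
Hunk 5: at line 2 remove [lynz] add [uzbop,xpvm,tcszl] -> 11 lines: lufz hwtd uzbop xpvm tcszl bre zhdzm otff uaecv ict oul
Final line 9: uaecv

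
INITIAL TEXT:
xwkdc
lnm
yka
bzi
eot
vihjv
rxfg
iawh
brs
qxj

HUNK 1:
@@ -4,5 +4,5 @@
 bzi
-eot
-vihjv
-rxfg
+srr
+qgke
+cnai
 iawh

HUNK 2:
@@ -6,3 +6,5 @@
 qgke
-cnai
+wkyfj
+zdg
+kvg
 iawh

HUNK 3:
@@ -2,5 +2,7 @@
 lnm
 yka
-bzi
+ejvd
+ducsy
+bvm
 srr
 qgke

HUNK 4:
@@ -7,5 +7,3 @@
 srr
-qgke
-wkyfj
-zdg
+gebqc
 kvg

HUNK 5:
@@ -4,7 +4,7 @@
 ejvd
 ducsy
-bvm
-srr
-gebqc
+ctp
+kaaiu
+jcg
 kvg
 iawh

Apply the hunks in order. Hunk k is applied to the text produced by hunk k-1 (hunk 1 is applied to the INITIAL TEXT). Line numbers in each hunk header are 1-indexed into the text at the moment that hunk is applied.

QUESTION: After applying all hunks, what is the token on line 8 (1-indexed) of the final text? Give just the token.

Hunk 1: at line 4 remove [eot,vihjv,rxfg] add [srr,qgke,cnai] -> 10 lines: xwkdc lnm yka bzi srr qgke cnai iawh brs qxj
Hunk 2: at line 6 remove [cnai] add [wkyfj,zdg,kvg] -> 12 lines: xwkdc lnm yka bzi srr qgke wkyfj zdg kvg iawh brs qxj
Hunk 3: at line 2 remove [bzi] add [ejvd,ducsy,bvm] -> 14 lines: xwkdc lnm yka ejvd ducsy bvm srr qgke wkyfj zdg kvg iawh brs qxj
Hunk 4: at line 7 remove [qgke,wkyfj,zdg] add [gebqc] -> 12 lines: xwkdc lnm yka ejvd ducsy bvm srr gebqc kvg iawh brs qxj
Hunk 5: at line 4 remove [bvm,srr,gebqc] add [ctp,kaaiu,jcg] -> 12 lines: xwkdc lnm yka ejvd ducsy ctp kaaiu jcg kvg iawh brs qxj
Final line 8: jcg

Answer: jcg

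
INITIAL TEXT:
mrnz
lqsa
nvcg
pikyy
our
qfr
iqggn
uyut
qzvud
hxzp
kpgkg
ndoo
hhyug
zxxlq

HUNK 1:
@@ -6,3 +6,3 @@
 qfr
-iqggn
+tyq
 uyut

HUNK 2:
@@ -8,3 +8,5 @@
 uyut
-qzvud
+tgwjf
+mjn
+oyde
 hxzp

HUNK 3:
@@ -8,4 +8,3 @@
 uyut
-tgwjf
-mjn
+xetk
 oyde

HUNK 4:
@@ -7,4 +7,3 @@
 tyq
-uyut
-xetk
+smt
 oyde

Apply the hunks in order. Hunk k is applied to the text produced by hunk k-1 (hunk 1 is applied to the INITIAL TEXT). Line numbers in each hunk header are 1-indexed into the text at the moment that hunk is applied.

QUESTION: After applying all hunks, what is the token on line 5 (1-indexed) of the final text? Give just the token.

Answer: our

Derivation:
Hunk 1: at line 6 remove [iqggn] add [tyq] -> 14 lines: mrnz lqsa nvcg pikyy our qfr tyq uyut qzvud hxzp kpgkg ndoo hhyug zxxlq
Hunk 2: at line 8 remove [qzvud] add [tgwjf,mjn,oyde] -> 16 lines: mrnz lqsa nvcg pikyy our qfr tyq uyut tgwjf mjn oyde hxzp kpgkg ndoo hhyug zxxlq
Hunk 3: at line 8 remove [tgwjf,mjn] add [xetk] -> 15 lines: mrnz lqsa nvcg pikyy our qfr tyq uyut xetk oyde hxzp kpgkg ndoo hhyug zxxlq
Hunk 4: at line 7 remove [uyut,xetk] add [smt] -> 14 lines: mrnz lqsa nvcg pikyy our qfr tyq smt oyde hxzp kpgkg ndoo hhyug zxxlq
Final line 5: our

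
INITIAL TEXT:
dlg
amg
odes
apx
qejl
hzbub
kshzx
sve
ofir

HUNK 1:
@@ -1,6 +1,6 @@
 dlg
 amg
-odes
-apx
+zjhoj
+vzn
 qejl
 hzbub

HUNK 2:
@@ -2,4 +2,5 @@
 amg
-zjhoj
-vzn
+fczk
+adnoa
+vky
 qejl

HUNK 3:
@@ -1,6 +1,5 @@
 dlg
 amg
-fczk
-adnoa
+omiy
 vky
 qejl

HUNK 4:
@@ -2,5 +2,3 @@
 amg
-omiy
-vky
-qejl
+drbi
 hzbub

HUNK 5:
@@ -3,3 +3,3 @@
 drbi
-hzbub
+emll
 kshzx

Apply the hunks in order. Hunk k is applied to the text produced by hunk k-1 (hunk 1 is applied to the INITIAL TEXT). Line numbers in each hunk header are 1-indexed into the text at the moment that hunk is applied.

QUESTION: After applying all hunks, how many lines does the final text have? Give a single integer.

Hunk 1: at line 1 remove [odes,apx] add [zjhoj,vzn] -> 9 lines: dlg amg zjhoj vzn qejl hzbub kshzx sve ofir
Hunk 2: at line 2 remove [zjhoj,vzn] add [fczk,adnoa,vky] -> 10 lines: dlg amg fczk adnoa vky qejl hzbub kshzx sve ofir
Hunk 3: at line 1 remove [fczk,adnoa] add [omiy] -> 9 lines: dlg amg omiy vky qejl hzbub kshzx sve ofir
Hunk 4: at line 2 remove [omiy,vky,qejl] add [drbi] -> 7 lines: dlg amg drbi hzbub kshzx sve ofir
Hunk 5: at line 3 remove [hzbub] add [emll] -> 7 lines: dlg amg drbi emll kshzx sve ofir
Final line count: 7

Answer: 7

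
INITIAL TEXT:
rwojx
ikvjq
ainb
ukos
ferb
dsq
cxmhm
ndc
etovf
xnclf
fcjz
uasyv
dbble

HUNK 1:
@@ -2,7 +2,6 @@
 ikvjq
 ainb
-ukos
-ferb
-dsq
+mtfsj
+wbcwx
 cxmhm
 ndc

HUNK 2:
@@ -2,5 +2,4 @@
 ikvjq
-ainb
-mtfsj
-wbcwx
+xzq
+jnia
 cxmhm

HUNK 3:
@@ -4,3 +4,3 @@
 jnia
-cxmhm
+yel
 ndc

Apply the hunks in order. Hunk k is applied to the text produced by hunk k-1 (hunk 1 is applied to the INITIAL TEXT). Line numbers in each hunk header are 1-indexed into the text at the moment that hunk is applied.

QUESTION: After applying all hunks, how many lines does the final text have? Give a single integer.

Answer: 11

Derivation:
Hunk 1: at line 2 remove [ukos,ferb,dsq] add [mtfsj,wbcwx] -> 12 lines: rwojx ikvjq ainb mtfsj wbcwx cxmhm ndc etovf xnclf fcjz uasyv dbble
Hunk 2: at line 2 remove [ainb,mtfsj,wbcwx] add [xzq,jnia] -> 11 lines: rwojx ikvjq xzq jnia cxmhm ndc etovf xnclf fcjz uasyv dbble
Hunk 3: at line 4 remove [cxmhm] add [yel] -> 11 lines: rwojx ikvjq xzq jnia yel ndc etovf xnclf fcjz uasyv dbble
Final line count: 11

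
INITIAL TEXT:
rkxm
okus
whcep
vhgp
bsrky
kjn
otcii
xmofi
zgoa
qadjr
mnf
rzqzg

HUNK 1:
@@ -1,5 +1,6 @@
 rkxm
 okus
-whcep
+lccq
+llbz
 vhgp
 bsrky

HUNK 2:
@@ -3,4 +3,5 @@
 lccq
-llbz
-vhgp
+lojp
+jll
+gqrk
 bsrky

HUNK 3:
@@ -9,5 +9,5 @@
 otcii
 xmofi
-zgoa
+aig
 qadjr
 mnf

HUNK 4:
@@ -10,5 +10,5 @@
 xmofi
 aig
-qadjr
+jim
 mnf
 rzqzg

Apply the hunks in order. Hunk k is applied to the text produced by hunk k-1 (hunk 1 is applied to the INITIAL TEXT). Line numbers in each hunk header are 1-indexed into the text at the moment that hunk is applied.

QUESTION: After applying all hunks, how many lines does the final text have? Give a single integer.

Answer: 14

Derivation:
Hunk 1: at line 1 remove [whcep] add [lccq,llbz] -> 13 lines: rkxm okus lccq llbz vhgp bsrky kjn otcii xmofi zgoa qadjr mnf rzqzg
Hunk 2: at line 3 remove [llbz,vhgp] add [lojp,jll,gqrk] -> 14 lines: rkxm okus lccq lojp jll gqrk bsrky kjn otcii xmofi zgoa qadjr mnf rzqzg
Hunk 3: at line 9 remove [zgoa] add [aig] -> 14 lines: rkxm okus lccq lojp jll gqrk bsrky kjn otcii xmofi aig qadjr mnf rzqzg
Hunk 4: at line 10 remove [qadjr] add [jim] -> 14 lines: rkxm okus lccq lojp jll gqrk bsrky kjn otcii xmofi aig jim mnf rzqzg
Final line count: 14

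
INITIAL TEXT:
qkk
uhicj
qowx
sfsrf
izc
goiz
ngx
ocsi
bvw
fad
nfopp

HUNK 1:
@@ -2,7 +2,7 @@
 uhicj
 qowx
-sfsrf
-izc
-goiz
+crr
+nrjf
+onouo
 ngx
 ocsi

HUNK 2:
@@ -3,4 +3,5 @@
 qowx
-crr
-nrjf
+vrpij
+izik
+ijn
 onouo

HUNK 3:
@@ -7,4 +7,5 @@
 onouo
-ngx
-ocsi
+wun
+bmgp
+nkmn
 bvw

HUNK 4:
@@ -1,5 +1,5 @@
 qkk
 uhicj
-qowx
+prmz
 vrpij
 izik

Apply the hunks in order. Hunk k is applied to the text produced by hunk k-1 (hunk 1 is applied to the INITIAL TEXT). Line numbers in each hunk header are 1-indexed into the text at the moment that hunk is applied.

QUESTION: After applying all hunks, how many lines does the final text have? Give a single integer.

Answer: 13

Derivation:
Hunk 1: at line 2 remove [sfsrf,izc,goiz] add [crr,nrjf,onouo] -> 11 lines: qkk uhicj qowx crr nrjf onouo ngx ocsi bvw fad nfopp
Hunk 2: at line 3 remove [crr,nrjf] add [vrpij,izik,ijn] -> 12 lines: qkk uhicj qowx vrpij izik ijn onouo ngx ocsi bvw fad nfopp
Hunk 3: at line 7 remove [ngx,ocsi] add [wun,bmgp,nkmn] -> 13 lines: qkk uhicj qowx vrpij izik ijn onouo wun bmgp nkmn bvw fad nfopp
Hunk 4: at line 1 remove [qowx] add [prmz] -> 13 lines: qkk uhicj prmz vrpij izik ijn onouo wun bmgp nkmn bvw fad nfopp
Final line count: 13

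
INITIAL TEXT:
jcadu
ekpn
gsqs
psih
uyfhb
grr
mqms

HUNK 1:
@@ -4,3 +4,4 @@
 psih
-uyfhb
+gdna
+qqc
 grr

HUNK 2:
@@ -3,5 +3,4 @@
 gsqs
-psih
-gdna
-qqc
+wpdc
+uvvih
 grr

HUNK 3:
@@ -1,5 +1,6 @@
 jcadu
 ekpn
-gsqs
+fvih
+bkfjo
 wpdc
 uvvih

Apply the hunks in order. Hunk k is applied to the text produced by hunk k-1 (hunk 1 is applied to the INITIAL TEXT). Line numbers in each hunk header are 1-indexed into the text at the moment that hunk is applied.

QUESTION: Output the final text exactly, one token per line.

Answer: jcadu
ekpn
fvih
bkfjo
wpdc
uvvih
grr
mqms

Derivation:
Hunk 1: at line 4 remove [uyfhb] add [gdna,qqc] -> 8 lines: jcadu ekpn gsqs psih gdna qqc grr mqms
Hunk 2: at line 3 remove [psih,gdna,qqc] add [wpdc,uvvih] -> 7 lines: jcadu ekpn gsqs wpdc uvvih grr mqms
Hunk 3: at line 1 remove [gsqs] add [fvih,bkfjo] -> 8 lines: jcadu ekpn fvih bkfjo wpdc uvvih grr mqms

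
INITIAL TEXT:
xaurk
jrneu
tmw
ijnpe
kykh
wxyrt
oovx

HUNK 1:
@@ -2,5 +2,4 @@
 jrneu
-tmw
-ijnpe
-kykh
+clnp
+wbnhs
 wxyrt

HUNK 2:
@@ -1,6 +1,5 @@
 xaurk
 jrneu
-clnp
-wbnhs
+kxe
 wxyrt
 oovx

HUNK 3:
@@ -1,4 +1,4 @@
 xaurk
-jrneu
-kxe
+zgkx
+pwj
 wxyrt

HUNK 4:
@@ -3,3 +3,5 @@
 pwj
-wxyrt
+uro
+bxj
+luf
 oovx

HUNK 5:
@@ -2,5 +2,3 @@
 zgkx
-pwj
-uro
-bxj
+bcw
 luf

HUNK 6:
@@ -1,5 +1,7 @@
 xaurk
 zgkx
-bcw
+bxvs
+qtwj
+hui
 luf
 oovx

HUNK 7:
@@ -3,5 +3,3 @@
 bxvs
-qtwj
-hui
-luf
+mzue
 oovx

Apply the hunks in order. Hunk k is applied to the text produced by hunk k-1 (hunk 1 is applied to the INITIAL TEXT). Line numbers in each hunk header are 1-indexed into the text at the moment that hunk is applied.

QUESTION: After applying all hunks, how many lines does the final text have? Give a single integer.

Hunk 1: at line 2 remove [tmw,ijnpe,kykh] add [clnp,wbnhs] -> 6 lines: xaurk jrneu clnp wbnhs wxyrt oovx
Hunk 2: at line 1 remove [clnp,wbnhs] add [kxe] -> 5 lines: xaurk jrneu kxe wxyrt oovx
Hunk 3: at line 1 remove [jrneu,kxe] add [zgkx,pwj] -> 5 lines: xaurk zgkx pwj wxyrt oovx
Hunk 4: at line 3 remove [wxyrt] add [uro,bxj,luf] -> 7 lines: xaurk zgkx pwj uro bxj luf oovx
Hunk 5: at line 2 remove [pwj,uro,bxj] add [bcw] -> 5 lines: xaurk zgkx bcw luf oovx
Hunk 6: at line 1 remove [bcw] add [bxvs,qtwj,hui] -> 7 lines: xaurk zgkx bxvs qtwj hui luf oovx
Hunk 7: at line 3 remove [qtwj,hui,luf] add [mzue] -> 5 lines: xaurk zgkx bxvs mzue oovx
Final line count: 5

Answer: 5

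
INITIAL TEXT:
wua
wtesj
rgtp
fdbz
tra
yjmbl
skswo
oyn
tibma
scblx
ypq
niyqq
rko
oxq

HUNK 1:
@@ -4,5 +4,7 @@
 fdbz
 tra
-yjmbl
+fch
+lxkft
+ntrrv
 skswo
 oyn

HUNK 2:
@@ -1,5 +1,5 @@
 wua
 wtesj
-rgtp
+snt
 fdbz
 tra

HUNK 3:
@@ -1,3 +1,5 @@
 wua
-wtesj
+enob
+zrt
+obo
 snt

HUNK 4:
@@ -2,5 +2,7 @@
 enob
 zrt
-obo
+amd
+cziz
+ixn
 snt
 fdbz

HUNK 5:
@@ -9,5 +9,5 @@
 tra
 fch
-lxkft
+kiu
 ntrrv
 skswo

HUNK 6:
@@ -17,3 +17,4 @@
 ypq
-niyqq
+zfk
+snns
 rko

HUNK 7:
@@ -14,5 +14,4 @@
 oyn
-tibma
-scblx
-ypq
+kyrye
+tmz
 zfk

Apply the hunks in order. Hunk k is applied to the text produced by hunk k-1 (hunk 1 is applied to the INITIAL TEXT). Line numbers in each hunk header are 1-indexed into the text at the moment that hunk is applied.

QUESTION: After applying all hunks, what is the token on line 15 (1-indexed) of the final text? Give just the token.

Answer: kyrye

Derivation:
Hunk 1: at line 4 remove [yjmbl] add [fch,lxkft,ntrrv] -> 16 lines: wua wtesj rgtp fdbz tra fch lxkft ntrrv skswo oyn tibma scblx ypq niyqq rko oxq
Hunk 2: at line 1 remove [rgtp] add [snt] -> 16 lines: wua wtesj snt fdbz tra fch lxkft ntrrv skswo oyn tibma scblx ypq niyqq rko oxq
Hunk 3: at line 1 remove [wtesj] add [enob,zrt,obo] -> 18 lines: wua enob zrt obo snt fdbz tra fch lxkft ntrrv skswo oyn tibma scblx ypq niyqq rko oxq
Hunk 4: at line 2 remove [obo] add [amd,cziz,ixn] -> 20 lines: wua enob zrt amd cziz ixn snt fdbz tra fch lxkft ntrrv skswo oyn tibma scblx ypq niyqq rko oxq
Hunk 5: at line 9 remove [lxkft] add [kiu] -> 20 lines: wua enob zrt amd cziz ixn snt fdbz tra fch kiu ntrrv skswo oyn tibma scblx ypq niyqq rko oxq
Hunk 6: at line 17 remove [niyqq] add [zfk,snns] -> 21 lines: wua enob zrt amd cziz ixn snt fdbz tra fch kiu ntrrv skswo oyn tibma scblx ypq zfk snns rko oxq
Hunk 7: at line 14 remove [tibma,scblx,ypq] add [kyrye,tmz] -> 20 lines: wua enob zrt amd cziz ixn snt fdbz tra fch kiu ntrrv skswo oyn kyrye tmz zfk snns rko oxq
Final line 15: kyrye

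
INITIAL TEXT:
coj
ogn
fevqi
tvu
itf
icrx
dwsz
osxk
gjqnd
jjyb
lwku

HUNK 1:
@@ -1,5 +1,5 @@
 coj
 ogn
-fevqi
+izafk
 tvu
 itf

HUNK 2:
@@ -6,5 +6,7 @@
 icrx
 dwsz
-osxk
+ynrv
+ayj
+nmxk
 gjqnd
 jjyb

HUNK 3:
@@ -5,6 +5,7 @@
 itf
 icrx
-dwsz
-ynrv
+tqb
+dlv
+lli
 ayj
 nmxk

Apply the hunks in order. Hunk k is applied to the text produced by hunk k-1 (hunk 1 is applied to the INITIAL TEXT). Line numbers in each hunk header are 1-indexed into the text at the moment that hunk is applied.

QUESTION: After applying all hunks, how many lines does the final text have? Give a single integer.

Answer: 14

Derivation:
Hunk 1: at line 1 remove [fevqi] add [izafk] -> 11 lines: coj ogn izafk tvu itf icrx dwsz osxk gjqnd jjyb lwku
Hunk 2: at line 6 remove [osxk] add [ynrv,ayj,nmxk] -> 13 lines: coj ogn izafk tvu itf icrx dwsz ynrv ayj nmxk gjqnd jjyb lwku
Hunk 3: at line 5 remove [dwsz,ynrv] add [tqb,dlv,lli] -> 14 lines: coj ogn izafk tvu itf icrx tqb dlv lli ayj nmxk gjqnd jjyb lwku
Final line count: 14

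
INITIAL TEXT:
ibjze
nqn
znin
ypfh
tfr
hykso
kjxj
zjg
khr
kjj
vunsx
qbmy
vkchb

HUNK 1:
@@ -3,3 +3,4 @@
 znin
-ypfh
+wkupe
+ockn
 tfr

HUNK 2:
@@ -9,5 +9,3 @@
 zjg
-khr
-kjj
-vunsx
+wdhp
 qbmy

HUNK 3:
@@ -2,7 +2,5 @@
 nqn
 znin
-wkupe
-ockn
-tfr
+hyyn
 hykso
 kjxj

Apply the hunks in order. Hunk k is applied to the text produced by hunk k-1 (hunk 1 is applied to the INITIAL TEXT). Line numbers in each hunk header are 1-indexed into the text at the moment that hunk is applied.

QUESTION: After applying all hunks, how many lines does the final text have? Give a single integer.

Hunk 1: at line 3 remove [ypfh] add [wkupe,ockn] -> 14 lines: ibjze nqn znin wkupe ockn tfr hykso kjxj zjg khr kjj vunsx qbmy vkchb
Hunk 2: at line 9 remove [khr,kjj,vunsx] add [wdhp] -> 12 lines: ibjze nqn znin wkupe ockn tfr hykso kjxj zjg wdhp qbmy vkchb
Hunk 3: at line 2 remove [wkupe,ockn,tfr] add [hyyn] -> 10 lines: ibjze nqn znin hyyn hykso kjxj zjg wdhp qbmy vkchb
Final line count: 10

Answer: 10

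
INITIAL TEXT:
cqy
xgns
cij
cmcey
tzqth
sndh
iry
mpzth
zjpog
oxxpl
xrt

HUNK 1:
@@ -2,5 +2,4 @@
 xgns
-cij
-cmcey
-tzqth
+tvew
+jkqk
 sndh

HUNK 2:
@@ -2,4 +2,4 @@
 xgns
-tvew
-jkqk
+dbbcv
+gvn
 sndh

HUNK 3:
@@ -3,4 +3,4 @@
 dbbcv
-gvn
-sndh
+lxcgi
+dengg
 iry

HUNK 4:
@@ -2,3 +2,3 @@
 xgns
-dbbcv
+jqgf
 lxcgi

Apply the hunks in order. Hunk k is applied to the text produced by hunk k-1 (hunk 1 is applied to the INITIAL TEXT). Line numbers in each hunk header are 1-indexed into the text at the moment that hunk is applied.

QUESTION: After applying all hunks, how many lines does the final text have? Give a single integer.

Hunk 1: at line 2 remove [cij,cmcey,tzqth] add [tvew,jkqk] -> 10 lines: cqy xgns tvew jkqk sndh iry mpzth zjpog oxxpl xrt
Hunk 2: at line 2 remove [tvew,jkqk] add [dbbcv,gvn] -> 10 lines: cqy xgns dbbcv gvn sndh iry mpzth zjpog oxxpl xrt
Hunk 3: at line 3 remove [gvn,sndh] add [lxcgi,dengg] -> 10 lines: cqy xgns dbbcv lxcgi dengg iry mpzth zjpog oxxpl xrt
Hunk 4: at line 2 remove [dbbcv] add [jqgf] -> 10 lines: cqy xgns jqgf lxcgi dengg iry mpzth zjpog oxxpl xrt
Final line count: 10

Answer: 10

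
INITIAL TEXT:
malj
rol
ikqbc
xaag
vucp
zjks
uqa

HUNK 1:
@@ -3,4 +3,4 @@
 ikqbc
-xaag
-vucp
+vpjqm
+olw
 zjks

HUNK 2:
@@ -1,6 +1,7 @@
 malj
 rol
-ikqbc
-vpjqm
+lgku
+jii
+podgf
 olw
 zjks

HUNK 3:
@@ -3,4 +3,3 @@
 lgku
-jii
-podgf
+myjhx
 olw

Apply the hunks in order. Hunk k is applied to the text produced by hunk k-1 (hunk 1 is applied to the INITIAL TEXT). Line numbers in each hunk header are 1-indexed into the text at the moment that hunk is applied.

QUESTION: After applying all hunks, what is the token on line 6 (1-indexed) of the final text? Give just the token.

Answer: zjks

Derivation:
Hunk 1: at line 3 remove [xaag,vucp] add [vpjqm,olw] -> 7 lines: malj rol ikqbc vpjqm olw zjks uqa
Hunk 2: at line 1 remove [ikqbc,vpjqm] add [lgku,jii,podgf] -> 8 lines: malj rol lgku jii podgf olw zjks uqa
Hunk 3: at line 3 remove [jii,podgf] add [myjhx] -> 7 lines: malj rol lgku myjhx olw zjks uqa
Final line 6: zjks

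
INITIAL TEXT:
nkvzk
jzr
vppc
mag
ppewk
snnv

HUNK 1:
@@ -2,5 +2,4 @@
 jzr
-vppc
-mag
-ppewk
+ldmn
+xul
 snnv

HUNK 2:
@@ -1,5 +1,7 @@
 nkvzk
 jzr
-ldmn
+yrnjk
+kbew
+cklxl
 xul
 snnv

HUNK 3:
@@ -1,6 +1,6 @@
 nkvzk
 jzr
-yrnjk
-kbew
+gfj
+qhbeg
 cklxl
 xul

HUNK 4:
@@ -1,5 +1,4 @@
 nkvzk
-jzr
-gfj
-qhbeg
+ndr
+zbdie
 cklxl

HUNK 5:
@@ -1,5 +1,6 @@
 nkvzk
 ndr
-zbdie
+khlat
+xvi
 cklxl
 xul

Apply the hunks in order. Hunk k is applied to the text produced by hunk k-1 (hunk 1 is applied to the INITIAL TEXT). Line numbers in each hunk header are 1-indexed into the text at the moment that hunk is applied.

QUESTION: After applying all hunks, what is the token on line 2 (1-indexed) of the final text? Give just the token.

Hunk 1: at line 2 remove [vppc,mag,ppewk] add [ldmn,xul] -> 5 lines: nkvzk jzr ldmn xul snnv
Hunk 2: at line 1 remove [ldmn] add [yrnjk,kbew,cklxl] -> 7 lines: nkvzk jzr yrnjk kbew cklxl xul snnv
Hunk 3: at line 1 remove [yrnjk,kbew] add [gfj,qhbeg] -> 7 lines: nkvzk jzr gfj qhbeg cklxl xul snnv
Hunk 4: at line 1 remove [jzr,gfj,qhbeg] add [ndr,zbdie] -> 6 lines: nkvzk ndr zbdie cklxl xul snnv
Hunk 5: at line 1 remove [zbdie] add [khlat,xvi] -> 7 lines: nkvzk ndr khlat xvi cklxl xul snnv
Final line 2: ndr

Answer: ndr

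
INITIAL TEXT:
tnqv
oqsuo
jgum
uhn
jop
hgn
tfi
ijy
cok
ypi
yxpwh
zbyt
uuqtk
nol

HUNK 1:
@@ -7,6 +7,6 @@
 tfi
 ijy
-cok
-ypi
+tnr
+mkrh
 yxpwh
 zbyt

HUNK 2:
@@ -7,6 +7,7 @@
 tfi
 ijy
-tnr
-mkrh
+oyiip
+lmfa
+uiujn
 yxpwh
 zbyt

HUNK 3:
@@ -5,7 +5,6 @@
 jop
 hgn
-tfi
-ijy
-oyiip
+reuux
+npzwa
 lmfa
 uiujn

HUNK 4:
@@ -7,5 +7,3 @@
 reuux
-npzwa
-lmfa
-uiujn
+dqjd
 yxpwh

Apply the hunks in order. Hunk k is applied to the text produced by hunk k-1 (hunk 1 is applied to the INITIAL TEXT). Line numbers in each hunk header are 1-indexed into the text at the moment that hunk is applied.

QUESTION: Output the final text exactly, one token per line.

Answer: tnqv
oqsuo
jgum
uhn
jop
hgn
reuux
dqjd
yxpwh
zbyt
uuqtk
nol

Derivation:
Hunk 1: at line 7 remove [cok,ypi] add [tnr,mkrh] -> 14 lines: tnqv oqsuo jgum uhn jop hgn tfi ijy tnr mkrh yxpwh zbyt uuqtk nol
Hunk 2: at line 7 remove [tnr,mkrh] add [oyiip,lmfa,uiujn] -> 15 lines: tnqv oqsuo jgum uhn jop hgn tfi ijy oyiip lmfa uiujn yxpwh zbyt uuqtk nol
Hunk 3: at line 5 remove [tfi,ijy,oyiip] add [reuux,npzwa] -> 14 lines: tnqv oqsuo jgum uhn jop hgn reuux npzwa lmfa uiujn yxpwh zbyt uuqtk nol
Hunk 4: at line 7 remove [npzwa,lmfa,uiujn] add [dqjd] -> 12 lines: tnqv oqsuo jgum uhn jop hgn reuux dqjd yxpwh zbyt uuqtk nol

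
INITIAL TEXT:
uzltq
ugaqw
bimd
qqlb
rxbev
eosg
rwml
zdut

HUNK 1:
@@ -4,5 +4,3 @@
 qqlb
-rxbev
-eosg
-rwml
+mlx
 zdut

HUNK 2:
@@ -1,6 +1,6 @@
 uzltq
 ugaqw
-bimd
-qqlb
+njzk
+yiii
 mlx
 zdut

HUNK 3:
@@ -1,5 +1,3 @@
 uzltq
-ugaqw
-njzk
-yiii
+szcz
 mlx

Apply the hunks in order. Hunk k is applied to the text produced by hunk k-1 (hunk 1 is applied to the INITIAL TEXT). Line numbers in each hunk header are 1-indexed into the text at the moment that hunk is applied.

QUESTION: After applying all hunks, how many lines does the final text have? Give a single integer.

Hunk 1: at line 4 remove [rxbev,eosg,rwml] add [mlx] -> 6 lines: uzltq ugaqw bimd qqlb mlx zdut
Hunk 2: at line 1 remove [bimd,qqlb] add [njzk,yiii] -> 6 lines: uzltq ugaqw njzk yiii mlx zdut
Hunk 3: at line 1 remove [ugaqw,njzk,yiii] add [szcz] -> 4 lines: uzltq szcz mlx zdut
Final line count: 4

Answer: 4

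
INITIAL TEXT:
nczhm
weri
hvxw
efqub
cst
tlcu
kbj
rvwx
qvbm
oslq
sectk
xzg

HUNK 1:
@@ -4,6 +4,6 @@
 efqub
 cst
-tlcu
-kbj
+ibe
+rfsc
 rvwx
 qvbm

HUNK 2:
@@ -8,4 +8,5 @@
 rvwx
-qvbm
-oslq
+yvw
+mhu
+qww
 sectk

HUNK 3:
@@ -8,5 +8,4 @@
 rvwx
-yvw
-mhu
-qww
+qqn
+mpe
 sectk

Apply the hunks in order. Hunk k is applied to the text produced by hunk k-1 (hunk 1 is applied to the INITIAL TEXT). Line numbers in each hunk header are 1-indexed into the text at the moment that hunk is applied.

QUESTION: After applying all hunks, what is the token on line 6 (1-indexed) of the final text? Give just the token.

Answer: ibe

Derivation:
Hunk 1: at line 4 remove [tlcu,kbj] add [ibe,rfsc] -> 12 lines: nczhm weri hvxw efqub cst ibe rfsc rvwx qvbm oslq sectk xzg
Hunk 2: at line 8 remove [qvbm,oslq] add [yvw,mhu,qww] -> 13 lines: nczhm weri hvxw efqub cst ibe rfsc rvwx yvw mhu qww sectk xzg
Hunk 3: at line 8 remove [yvw,mhu,qww] add [qqn,mpe] -> 12 lines: nczhm weri hvxw efqub cst ibe rfsc rvwx qqn mpe sectk xzg
Final line 6: ibe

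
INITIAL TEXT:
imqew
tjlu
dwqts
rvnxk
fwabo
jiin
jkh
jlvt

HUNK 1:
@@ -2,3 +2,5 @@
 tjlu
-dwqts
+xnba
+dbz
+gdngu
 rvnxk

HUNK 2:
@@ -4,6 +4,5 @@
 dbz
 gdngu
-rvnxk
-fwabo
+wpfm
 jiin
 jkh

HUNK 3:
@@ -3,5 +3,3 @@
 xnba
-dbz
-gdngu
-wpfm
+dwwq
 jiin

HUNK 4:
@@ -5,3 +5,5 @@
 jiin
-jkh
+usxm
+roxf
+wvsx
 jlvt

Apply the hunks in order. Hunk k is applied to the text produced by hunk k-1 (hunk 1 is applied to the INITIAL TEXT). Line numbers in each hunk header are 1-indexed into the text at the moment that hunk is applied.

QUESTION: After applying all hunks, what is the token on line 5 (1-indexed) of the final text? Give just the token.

Answer: jiin

Derivation:
Hunk 1: at line 2 remove [dwqts] add [xnba,dbz,gdngu] -> 10 lines: imqew tjlu xnba dbz gdngu rvnxk fwabo jiin jkh jlvt
Hunk 2: at line 4 remove [rvnxk,fwabo] add [wpfm] -> 9 lines: imqew tjlu xnba dbz gdngu wpfm jiin jkh jlvt
Hunk 3: at line 3 remove [dbz,gdngu,wpfm] add [dwwq] -> 7 lines: imqew tjlu xnba dwwq jiin jkh jlvt
Hunk 4: at line 5 remove [jkh] add [usxm,roxf,wvsx] -> 9 lines: imqew tjlu xnba dwwq jiin usxm roxf wvsx jlvt
Final line 5: jiin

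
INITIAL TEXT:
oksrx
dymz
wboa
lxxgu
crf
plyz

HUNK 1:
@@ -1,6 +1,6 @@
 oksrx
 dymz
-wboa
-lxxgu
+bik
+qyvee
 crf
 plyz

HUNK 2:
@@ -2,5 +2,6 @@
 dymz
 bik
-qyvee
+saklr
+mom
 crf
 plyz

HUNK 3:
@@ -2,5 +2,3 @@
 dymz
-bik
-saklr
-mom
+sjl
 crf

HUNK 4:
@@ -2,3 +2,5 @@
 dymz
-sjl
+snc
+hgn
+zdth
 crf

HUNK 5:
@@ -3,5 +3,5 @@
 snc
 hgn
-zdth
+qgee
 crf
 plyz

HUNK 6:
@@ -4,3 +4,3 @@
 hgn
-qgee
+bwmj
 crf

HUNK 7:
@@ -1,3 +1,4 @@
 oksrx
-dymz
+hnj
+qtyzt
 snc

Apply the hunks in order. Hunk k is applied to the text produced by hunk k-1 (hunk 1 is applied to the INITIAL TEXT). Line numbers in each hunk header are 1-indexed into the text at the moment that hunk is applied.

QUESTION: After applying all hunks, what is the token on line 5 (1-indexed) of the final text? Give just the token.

Hunk 1: at line 1 remove [wboa,lxxgu] add [bik,qyvee] -> 6 lines: oksrx dymz bik qyvee crf plyz
Hunk 2: at line 2 remove [qyvee] add [saklr,mom] -> 7 lines: oksrx dymz bik saklr mom crf plyz
Hunk 3: at line 2 remove [bik,saklr,mom] add [sjl] -> 5 lines: oksrx dymz sjl crf plyz
Hunk 4: at line 2 remove [sjl] add [snc,hgn,zdth] -> 7 lines: oksrx dymz snc hgn zdth crf plyz
Hunk 5: at line 3 remove [zdth] add [qgee] -> 7 lines: oksrx dymz snc hgn qgee crf plyz
Hunk 6: at line 4 remove [qgee] add [bwmj] -> 7 lines: oksrx dymz snc hgn bwmj crf plyz
Hunk 7: at line 1 remove [dymz] add [hnj,qtyzt] -> 8 lines: oksrx hnj qtyzt snc hgn bwmj crf plyz
Final line 5: hgn

Answer: hgn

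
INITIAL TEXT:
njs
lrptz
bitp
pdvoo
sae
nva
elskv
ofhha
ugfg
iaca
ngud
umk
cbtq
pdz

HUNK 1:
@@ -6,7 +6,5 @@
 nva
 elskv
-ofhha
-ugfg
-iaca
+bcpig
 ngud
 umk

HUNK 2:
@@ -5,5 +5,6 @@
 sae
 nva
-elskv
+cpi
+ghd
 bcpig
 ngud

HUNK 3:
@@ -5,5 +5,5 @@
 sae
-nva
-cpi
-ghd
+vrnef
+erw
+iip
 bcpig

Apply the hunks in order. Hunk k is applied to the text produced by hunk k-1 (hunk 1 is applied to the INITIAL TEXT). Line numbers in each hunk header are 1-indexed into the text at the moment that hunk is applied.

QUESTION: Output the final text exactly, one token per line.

Hunk 1: at line 6 remove [ofhha,ugfg,iaca] add [bcpig] -> 12 lines: njs lrptz bitp pdvoo sae nva elskv bcpig ngud umk cbtq pdz
Hunk 2: at line 5 remove [elskv] add [cpi,ghd] -> 13 lines: njs lrptz bitp pdvoo sae nva cpi ghd bcpig ngud umk cbtq pdz
Hunk 3: at line 5 remove [nva,cpi,ghd] add [vrnef,erw,iip] -> 13 lines: njs lrptz bitp pdvoo sae vrnef erw iip bcpig ngud umk cbtq pdz

Answer: njs
lrptz
bitp
pdvoo
sae
vrnef
erw
iip
bcpig
ngud
umk
cbtq
pdz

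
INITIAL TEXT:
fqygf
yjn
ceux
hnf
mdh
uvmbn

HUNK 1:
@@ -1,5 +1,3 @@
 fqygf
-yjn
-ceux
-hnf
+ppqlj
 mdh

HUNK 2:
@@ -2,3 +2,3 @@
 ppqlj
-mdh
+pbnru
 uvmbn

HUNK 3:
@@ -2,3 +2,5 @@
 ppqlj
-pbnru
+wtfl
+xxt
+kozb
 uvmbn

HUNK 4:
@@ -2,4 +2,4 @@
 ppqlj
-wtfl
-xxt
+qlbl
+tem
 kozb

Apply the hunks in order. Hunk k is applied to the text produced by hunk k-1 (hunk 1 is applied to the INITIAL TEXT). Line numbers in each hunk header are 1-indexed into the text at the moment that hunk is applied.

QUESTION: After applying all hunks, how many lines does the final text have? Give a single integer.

Answer: 6

Derivation:
Hunk 1: at line 1 remove [yjn,ceux,hnf] add [ppqlj] -> 4 lines: fqygf ppqlj mdh uvmbn
Hunk 2: at line 2 remove [mdh] add [pbnru] -> 4 lines: fqygf ppqlj pbnru uvmbn
Hunk 3: at line 2 remove [pbnru] add [wtfl,xxt,kozb] -> 6 lines: fqygf ppqlj wtfl xxt kozb uvmbn
Hunk 4: at line 2 remove [wtfl,xxt] add [qlbl,tem] -> 6 lines: fqygf ppqlj qlbl tem kozb uvmbn
Final line count: 6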